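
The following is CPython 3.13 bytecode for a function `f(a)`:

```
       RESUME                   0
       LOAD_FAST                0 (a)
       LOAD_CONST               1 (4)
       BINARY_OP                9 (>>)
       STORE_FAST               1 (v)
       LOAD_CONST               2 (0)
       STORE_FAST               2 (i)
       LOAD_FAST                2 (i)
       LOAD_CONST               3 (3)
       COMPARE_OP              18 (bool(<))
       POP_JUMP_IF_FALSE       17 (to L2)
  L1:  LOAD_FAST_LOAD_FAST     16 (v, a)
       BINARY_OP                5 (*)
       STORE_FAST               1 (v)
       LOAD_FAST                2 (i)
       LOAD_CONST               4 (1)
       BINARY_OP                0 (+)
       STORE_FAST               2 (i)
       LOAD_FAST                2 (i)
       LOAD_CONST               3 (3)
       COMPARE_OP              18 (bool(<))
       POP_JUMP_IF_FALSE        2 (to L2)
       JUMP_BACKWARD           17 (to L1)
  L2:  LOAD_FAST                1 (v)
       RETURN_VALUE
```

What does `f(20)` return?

LOAD_FAST a → push 20. Stack: [20]
LOAD_CONST → push 4. Stack: [20, 4]
BINARY_OP >> → 20 >> 4 = 1. Stack: [1]
STORE_FAST v → v=1. Stack: []
LOAD_CONST → push 0. Stack: [0]
STORE_FAST i → i=0. Stack: []
LOAD_FAST i → push 0. Stack: [0]
LOAD_CONST → push 3. Stack: [0, 3]
COMPARE_OP bool(<) → 0 vs 3 = True. Stack: [True]
POP_JUMP_IF_FALSE → pop True; no jump. Stack: []
LOAD_FAST_LOAD_FAST v,a → push 1,20. Stack: [1, 20]
BINARY_OP * → 1 * 20 = 20. Stack: [20]
STORE_FAST v → v=20. Stack: []
LOAD_FAST i → push 0. Stack: [0]
LOAD_CONST → push 1. Stack: [0, 1]
BINARY_OP + → 0 + 1 = 1. Stack: [1]
STORE_FAST i → i=1. Stack: []
LOAD_FAST i → push 1. Stack: [1]
LOAD_CONST → push 3. Stack: [1, 3]
COMPARE_OP bool(<) → 1 vs 3 = True. Stack: [True]
POP_JUMP_IF_FALSE → pop True; no jump. Stack: []
LOAD_FAST_LOAD_FAST v,a → push 20,20. Stack: [20, 20]
BINARY_OP * → 20 * 20 = 400. Stack: [400]
STORE_FAST v → v=400. Stack: []
LOAD_FAST i → push 1. Stack: [1]
LOAD_CONST → push 1. Stack: [1, 1]
BINARY_OP + → 1 + 1 = 2. Stack: [2]
STORE_FAST i → i=2. Stack: []
LOAD_FAST i → push 2. Stack: [2]
LOAD_CONST → push 3. Stack: [2, 3]
COMPARE_OP bool(<) → 2 vs 3 = True. Stack: [True]
POP_JUMP_IF_FALSE → pop True; no jump. Stack: []
LOAD_FAST_LOAD_FAST v,a → push 400,20. Stack: [400, 20]
BINARY_OP * → 400 * 20 = 8000. Stack: [8000]
STORE_FAST v → v=8000. Stack: []
LOAD_FAST i → push 2. Stack: [2]
LOAD_CONST → push 1. Stack: [2, 1]
BINARY_OP + → 2 + 1 = 3. Stack: [3]
STORE_FAST i → i=3. Stack: []
LOAD_FAST i → push 3. Stack: [3]
LOAD_CONST → push 3. Stack: [3, 3]
COMPARE_OP bool(<) → 3 vs 3 = False. Stack: [False]
POP_JUMP_IF_FALSE → pop False; jump. Stack: []
LOAD_FAST v → push 8000. Stack: [8000]
RETURN_VALUE → return 8000.

8000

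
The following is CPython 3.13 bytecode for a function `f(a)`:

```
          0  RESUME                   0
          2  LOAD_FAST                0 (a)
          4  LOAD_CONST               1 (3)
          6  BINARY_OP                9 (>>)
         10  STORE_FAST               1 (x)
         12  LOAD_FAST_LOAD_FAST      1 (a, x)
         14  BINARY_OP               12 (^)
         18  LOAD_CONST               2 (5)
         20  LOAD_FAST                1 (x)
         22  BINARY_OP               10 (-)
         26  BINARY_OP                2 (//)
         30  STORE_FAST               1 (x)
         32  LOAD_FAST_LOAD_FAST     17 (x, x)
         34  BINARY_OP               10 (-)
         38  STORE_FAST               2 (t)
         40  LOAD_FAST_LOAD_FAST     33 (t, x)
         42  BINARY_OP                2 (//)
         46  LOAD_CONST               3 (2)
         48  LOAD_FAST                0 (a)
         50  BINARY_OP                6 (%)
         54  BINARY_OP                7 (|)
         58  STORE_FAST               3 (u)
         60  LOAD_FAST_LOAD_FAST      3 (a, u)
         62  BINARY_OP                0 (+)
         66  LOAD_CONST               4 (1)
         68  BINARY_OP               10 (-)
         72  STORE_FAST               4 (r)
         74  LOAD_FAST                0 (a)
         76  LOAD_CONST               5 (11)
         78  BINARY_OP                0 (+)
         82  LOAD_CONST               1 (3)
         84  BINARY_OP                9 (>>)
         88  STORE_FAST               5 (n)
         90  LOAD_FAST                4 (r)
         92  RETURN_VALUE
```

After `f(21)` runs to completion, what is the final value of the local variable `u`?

LOAD_FAST a → push 21. Stack: [21]
LOAD_CONST → push 3. Stack: [21, 3]
BINARY_OP >> → 21 >> 3 = 2. Stack: [2]
STORE_FAST x → x=2. Stack: []
LOAD_FAST_LOAD_FAST a,x → push 21,2. Stack: [21, 2]
BINARY_OP ^ → 21 ^ 2 = 23. Stack: [23]
LOAD_CONST → push 5. Stack: [23, 5]
LOAD_FAST x → push 2. Stack: [23, 5, 2]
BINARY_OP - → 5 - 2 = 3. Stack: [23, 3]
BINARY_OP // → 23 // 3 = 7. Stack: [7]
STORE_FAST x → x=7. Stack: []
LOAD_FAST_LOAD_FAST x,x → push 7,7. Stack: [7, 7]
BINARY_OP - → 7 - 7 = 0. Stack: [0]
STORE_FAST t → t=0. Stack: []
LOAD_FAST_LOAD_FAST t,x → push 0,7. Stack: [0, 7]
BINARY_OP // → 0 // 7 = 0. Stack: [0]
LOAD_CONST → push 2. Stack: [0, 2]
LOAD_FAST a → push 21. Stack: [0, 2, 21]
BINARY_OP % → 2 % 21 = 2. Stack: [0, 2]
BINARY_OP | → 0 | 2 = 2. Stack: [2]
STORE_FAST u → u=2. Stack: []
LOAD_FAST_LOAD_FAST a,u → push 21,2. Stack: [21, 2]
BINARY_OP + → 21 + 2 = 23. Stack: [23]
LOAD_CONST → push 1. Stack: [23, 1]
BINARY_OP - → 23 - 1 = 22. Stack: [22]
STORE_FAST r → r=22. Stack: []
LOAD_FAST a → push 21. Stack: [21]
LOAD_CONST → push 11. Stack: [21, 11]
BINARY_OP + → 21 + 11 = 32. Stack: [32]
LOAD_CONST → push 3. Stack: [32, 3]
BINARY_OP >> → 32 >> 3 = 4. Stack: [4]
STORE_FAST n → n=4. Stack: []
LOAD_FAST r → push 22. Stack: [22]
RETURN_VALUE → return 22.

2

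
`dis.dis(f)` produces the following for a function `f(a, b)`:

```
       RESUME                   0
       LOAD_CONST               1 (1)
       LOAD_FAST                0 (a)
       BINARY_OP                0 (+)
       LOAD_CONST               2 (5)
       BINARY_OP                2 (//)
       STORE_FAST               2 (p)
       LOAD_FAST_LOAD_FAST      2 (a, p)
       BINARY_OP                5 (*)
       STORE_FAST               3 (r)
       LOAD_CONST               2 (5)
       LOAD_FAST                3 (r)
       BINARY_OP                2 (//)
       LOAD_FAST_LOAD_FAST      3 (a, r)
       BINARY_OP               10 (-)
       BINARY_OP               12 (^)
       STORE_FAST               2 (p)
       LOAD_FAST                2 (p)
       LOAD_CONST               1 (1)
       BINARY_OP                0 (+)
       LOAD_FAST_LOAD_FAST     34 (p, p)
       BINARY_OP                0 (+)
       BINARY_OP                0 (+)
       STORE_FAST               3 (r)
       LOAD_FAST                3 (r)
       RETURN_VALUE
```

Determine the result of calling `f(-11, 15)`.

-98

LOAD_CONST → push 1. Stack: [1]
LOAD_FAST a → push -11. Stack: [1, -11]
BINARY_OP + → 1 + -11 = -10. Stack: [-10]
LOAD_CONST → push 5. Stack: [-10, 5]
BINARY_OP // → -10 // 5 = -2. Stack: [-2]
STORE_FAST p → p=-2. Stack: []
LOAD_FAST_LOAD_FAST a,p → push -11,-2. Stack: [-11, -2]
BINARY_OP * → -11 * -2 = 22. Stack: [22]
STORE_FAST r → r=22. Stack: []
LOAD_CONST → push 5. Stack: [5]
LOAD_FAST r → push 22. Stack: [5, 22]
BINARY_OP // → 5 // 22 = 0. Stack: [0]
LOAD_FAST_LOAD_FAST a,r → push -11,22. Stack: [0, -11, 22]
BINARY_OP - → -11 - 22 = -33. Stack: [0, -33]
BINARY_OP ^ → 0 ^ -33 = -33. Stack: [-33]
STORE_FAST p → p=-33. Stack: []
LOAD_FAST p → push -33. Stack: [-33]
LOAD_CONST → push 1. Stack: [-33, 1]
BINARY_OP + → -33 + 1 = -32. Stack: [-32]
LOAD_FAST_LOAD_FAST p,p → push -33,-33. Stack: [-32, -33, -33]
BINARY_OP + → -33 + -33 = -66. Stack: [-32, -66]
BINARY_OP + → -32 + -66 = -98. Stack: [-98]
STORE_FAST r → r=-98. Stack: []
LOAD_FAST r → push -98. Stack: [-98]
RETURN_VALUE → return -98.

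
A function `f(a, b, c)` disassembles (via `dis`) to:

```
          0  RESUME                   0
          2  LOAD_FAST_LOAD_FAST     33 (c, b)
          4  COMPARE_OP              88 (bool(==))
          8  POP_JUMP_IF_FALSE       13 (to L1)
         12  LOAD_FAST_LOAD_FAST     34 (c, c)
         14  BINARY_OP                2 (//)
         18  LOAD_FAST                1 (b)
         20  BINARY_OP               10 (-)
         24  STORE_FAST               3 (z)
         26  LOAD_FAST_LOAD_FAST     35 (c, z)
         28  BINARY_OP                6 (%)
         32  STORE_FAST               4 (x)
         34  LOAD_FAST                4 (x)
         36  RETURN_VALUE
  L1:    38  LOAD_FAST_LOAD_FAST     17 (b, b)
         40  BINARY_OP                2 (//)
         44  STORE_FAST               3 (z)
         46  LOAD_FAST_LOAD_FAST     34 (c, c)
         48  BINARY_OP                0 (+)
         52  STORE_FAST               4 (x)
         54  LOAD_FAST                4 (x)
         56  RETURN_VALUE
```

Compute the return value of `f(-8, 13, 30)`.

60

LOAD_FAST_LOAD_FAST c,b → push 30,13. Stack: [30, 13]
COMPARE_OP bool(==) → 30 vs 13 = False. Stack: [False]
POP_JUMP_IF_FALSE → pop False; jump. Stack: []
LOAD_FAST_LOAD_FAST b,b → push 13,13. Stack: [13, 13]
BINARY_OP // → 13 // 13 = 1. Stack: [1]
STORE_FAST z → z=1. Stack: []
LOAD_FAST_LOAD_FAST c,c → push 30,30. Stack: [30, 30]
BINARY_OP + → 30 + 30 = 60. Stack: [60]
STORE_FAST x → x=60. Stack: []
LOAD_FAST x → push 60. Stack: [60]
RETURN_VALUE → return 60.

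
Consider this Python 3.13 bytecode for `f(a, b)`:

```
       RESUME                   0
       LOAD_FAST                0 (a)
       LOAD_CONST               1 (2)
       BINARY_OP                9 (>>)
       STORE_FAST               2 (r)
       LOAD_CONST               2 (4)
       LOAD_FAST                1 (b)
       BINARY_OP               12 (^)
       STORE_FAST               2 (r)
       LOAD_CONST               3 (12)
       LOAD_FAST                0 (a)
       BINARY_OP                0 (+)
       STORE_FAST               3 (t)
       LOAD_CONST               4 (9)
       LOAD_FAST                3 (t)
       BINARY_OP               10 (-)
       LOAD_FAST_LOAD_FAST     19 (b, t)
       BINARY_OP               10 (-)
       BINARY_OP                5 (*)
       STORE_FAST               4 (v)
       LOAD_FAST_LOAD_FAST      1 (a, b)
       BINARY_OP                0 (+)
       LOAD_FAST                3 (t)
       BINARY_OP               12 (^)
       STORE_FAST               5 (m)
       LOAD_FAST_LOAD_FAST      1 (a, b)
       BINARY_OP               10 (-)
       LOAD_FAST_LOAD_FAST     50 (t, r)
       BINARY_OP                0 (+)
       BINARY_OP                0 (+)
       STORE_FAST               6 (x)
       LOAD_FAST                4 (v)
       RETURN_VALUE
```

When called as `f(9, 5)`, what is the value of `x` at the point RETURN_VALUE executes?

26

LOAD_FAST a → push 9. Stack: [9]
LOAD_CONST → push 2. Stack: [9, 2]
BINARY_OP >> → 9 >> 2 = 2. Stack: [2]
STORE_FAST r → r=2. Stack: []
LOAD_CONST → push 4. Stack: [4]
LOAD_FAST b → push 5. Stack: [4, 5]
BINARY_OP ^ → 4 ^ 5 = 1. Stack: [1]
STORE_FAST r → r=1. Stack: []
LOAD_CONST → push 12. Stack: [12]
LOAD_FAST a → push 9. Stack: [12, 9]
BINARY_OP + → 12 + 9 = 21. Stack: [21]
STORE_FAST t → t=21. Stack: []
LOAD_CONST → push 9. Stack: [9]
LOAD_FAST t → push 21. Stack: [9, 21]
BINARY_OP - → 9 - 21 = -12. Stack: [-12]
LOAD_FAST_LOAD_FAST b,t → push 5,21. Stack: [-12, 5, 21]
BINARY_OP - → 5 - 21 = -16. Stack: [-12, -16]
BINARY_OP * → -12 * -16 = 192. Stack: [192]
STORE_FAST v → v=192. Stack: []
LOAD_FAST_LOAD_FAST a,b → push 9,5. Stack: [9, 5]
BINARY_OP + → 9 + 5 = 14. Stack: [14]
LOAD_FAST t → push 21. Stack: [14, 21]
BINARY_OP ^ → 14 ^ 21 = 27. Stack: [27]
STORE_FAST m → m=27. Stack: []
LOAD_FAST_LOAD_FAST a,b → push 9,5. Stack: [9, 5]
BINARY_OP - → 9 - 5 = 4. Stack: [4]
LOAD_FAST_LOAD_FAST t,r → push 21,1. Stack: [4, 21, 1]
BINARY_OP + → 21 + 1 = 22. Stack: [4, 22]
BINARY_OP + → 4 + 22 = 26. Stack: [26]
STORE_FAST x → x=26. Stack: []
LOAD_FAST v → push 192. Stack: [192]
RETURN_VALUE → return 192.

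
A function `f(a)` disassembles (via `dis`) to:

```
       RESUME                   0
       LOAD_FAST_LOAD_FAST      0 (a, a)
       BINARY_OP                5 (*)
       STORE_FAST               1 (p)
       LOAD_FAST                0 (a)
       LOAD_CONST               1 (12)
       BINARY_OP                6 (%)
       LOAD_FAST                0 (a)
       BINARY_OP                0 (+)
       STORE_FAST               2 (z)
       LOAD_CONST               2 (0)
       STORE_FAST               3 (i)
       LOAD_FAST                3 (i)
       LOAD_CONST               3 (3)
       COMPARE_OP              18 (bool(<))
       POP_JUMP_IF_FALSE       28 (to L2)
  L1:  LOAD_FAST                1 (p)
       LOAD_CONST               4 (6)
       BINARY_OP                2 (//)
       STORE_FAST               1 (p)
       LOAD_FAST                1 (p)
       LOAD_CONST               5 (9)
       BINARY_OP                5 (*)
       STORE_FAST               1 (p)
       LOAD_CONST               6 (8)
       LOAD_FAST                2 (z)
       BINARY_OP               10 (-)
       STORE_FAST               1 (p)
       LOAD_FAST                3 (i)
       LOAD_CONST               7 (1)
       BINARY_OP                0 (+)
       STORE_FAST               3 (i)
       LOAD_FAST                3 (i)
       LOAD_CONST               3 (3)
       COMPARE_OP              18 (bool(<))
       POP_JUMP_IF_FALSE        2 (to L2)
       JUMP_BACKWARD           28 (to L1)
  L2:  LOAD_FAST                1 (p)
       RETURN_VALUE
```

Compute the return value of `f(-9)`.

LOAD_FAST_LOAD_FAST a,a → push -9,-9
BINARY_OP * → -9 * -9 = 81
STORE_FAST p → p=81
LOAD_FAST a → push -9
LOAD_CONST → push 12
BINARY_OP % → -9 % 12 = 3
LOAD_FAST a → push -9
BINARY_OP + → 3 + -9 = -6
STORE_FAST z → z=-6
LOAD_CONST → push 0
STORE_FAST i → i=0
LOAD_FAST i → push 0
LOAD_CONST → push 3
COMPARE_OP bool(<) → 0 vs 3 = True
POP_JUMP_IF_FALSE → pop True; no jump
LOAD_FAST p → push 81
LOAD_CONST → push 6
BINARY_OP // → 81 // 6 = 13
STORE_FAST p → p=13
LOAD_FAST p → push 13
LOAD_CONST → push 9
BINARY_OP * → 13 * 9 = 117
STORE_FAST p → p=117
LOAD_CONST → push 8
LOAD_FAST z → push -6
BINARY_OP - → 8 - -6 = 14
STORE_FAST p → p=14
LOAD_FAST i → push 0
LOAD_CONST → push 1
BINARY_OP + → 0 + 1 = 1
STORE_FAST i → i=1
LOAD_FAST i → push 1
LOAD_CONST → push 3
COMPARE_OP bool(<) → 1 vs 3 = True
POP_JUMP_IF_FALSE → pop True; no jump
LOAD_FAST p → push 14
LOAD_CONST → push 6
BINARY_OP // → 14 // 6 = 2
STORE_FAST p → p=2
LOAD_FAST p → push 2
LOAD_CONST → push 9
BINARY_OP * → 2 * 9 = 18
STORE_FAST p → p=18
LOAD_CONST → push 8
LOAD_FAST z → push -6
BINARY_OP - → 8 - -6 = 14
STORE_FAST p → p=14
LOAD_FAST i → push 1
LOAD_CONST → push 1
BINARY_OP + → 1 + 1 = 2
STORE_FAST i → i=2
LOAD_FAST i → push 2
LOAD_CONST → push 3
COMPARE_OP bool(<) → 2 vs 3 = True
POP_JUMP_IF_FALSE → pop True; no jump
LOAD_FAST p → push 14
LOAD_CONST → push 6
BINARY_OP // → 14 // 6 = 2
STORE_FAST p → p=2
LOAD_FAST p → push 2
LOAD_CONST → push 9
BINARY_OP * → 2 * 9 = 18
STORE_FAST p → p=18
LOAD_CONST → push 8
LOAD_FAST z → push -6
BINARY_OP - → 8 - -6 = 14
STORE_FAST p → p=14
LOAD_FAST i → push 2
LOAD_CONST → push 1
BINARY_OP + → 2 + 1 = 3
STORE_FAST i → i=3
LOAD_FAST i → push 3
LOAD_CONST → push 3
COMPARE_OP bool(<) → 3 vs 3 = False
POP_JUMP_IF_FALSE → pop False; jump
LOAD_FAST p → push 14
RETURN_VALUE → return 14.

14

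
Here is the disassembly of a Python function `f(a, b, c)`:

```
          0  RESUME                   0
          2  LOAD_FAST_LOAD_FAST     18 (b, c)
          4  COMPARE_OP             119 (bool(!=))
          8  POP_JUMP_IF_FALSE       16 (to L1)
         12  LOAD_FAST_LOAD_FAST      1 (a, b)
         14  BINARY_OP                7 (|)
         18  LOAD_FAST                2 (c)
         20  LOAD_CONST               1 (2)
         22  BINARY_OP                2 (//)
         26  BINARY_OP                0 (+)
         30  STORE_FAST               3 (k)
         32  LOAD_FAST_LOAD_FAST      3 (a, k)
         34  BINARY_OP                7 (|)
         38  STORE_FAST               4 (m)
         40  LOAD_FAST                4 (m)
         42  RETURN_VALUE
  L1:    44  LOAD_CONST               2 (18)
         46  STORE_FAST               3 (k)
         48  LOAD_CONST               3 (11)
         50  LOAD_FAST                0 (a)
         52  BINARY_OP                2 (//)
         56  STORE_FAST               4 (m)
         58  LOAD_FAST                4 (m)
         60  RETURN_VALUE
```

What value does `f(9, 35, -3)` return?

LOAD_FAST_LOAD_FAST b,c → push 35,-3. Stack: [35, -3]
COMPARE_OP bool(!=) → 35 vs -3 = True. Stack: [True]
POP_JUMP_IF_FALSE → pop True; no jump. Stack: []
LOAD_FAST_LOAD_FAST a,b → push 9,35. Stack: [9, 35]
BINARY_OP | → 9 | 35 = 43. Stack: [43]
LOAD_FAST c → push -3. Stack: [43, -3]
LOAD_CONST → push 2. Stack: [43, -3, 2]
BINARY_OP // → -3 // 2 = -2. Stack: [43, -2]
BINARY_OP + → 43 + -2 = 41. Stack: [41]
STORE_FAST k → k=41. Stack: []
LOAD_FAST_LOAD_FAST a,k → push 9,41. Stack: [9, 41]
BINARY_OP | → 9 | 41 = 41. Stack: [41]
STORE_FAST m → m=41. Stack: []
LOAD_FAST m → push 41. Stack: [41]
RETURN_VALUE → return 41.

41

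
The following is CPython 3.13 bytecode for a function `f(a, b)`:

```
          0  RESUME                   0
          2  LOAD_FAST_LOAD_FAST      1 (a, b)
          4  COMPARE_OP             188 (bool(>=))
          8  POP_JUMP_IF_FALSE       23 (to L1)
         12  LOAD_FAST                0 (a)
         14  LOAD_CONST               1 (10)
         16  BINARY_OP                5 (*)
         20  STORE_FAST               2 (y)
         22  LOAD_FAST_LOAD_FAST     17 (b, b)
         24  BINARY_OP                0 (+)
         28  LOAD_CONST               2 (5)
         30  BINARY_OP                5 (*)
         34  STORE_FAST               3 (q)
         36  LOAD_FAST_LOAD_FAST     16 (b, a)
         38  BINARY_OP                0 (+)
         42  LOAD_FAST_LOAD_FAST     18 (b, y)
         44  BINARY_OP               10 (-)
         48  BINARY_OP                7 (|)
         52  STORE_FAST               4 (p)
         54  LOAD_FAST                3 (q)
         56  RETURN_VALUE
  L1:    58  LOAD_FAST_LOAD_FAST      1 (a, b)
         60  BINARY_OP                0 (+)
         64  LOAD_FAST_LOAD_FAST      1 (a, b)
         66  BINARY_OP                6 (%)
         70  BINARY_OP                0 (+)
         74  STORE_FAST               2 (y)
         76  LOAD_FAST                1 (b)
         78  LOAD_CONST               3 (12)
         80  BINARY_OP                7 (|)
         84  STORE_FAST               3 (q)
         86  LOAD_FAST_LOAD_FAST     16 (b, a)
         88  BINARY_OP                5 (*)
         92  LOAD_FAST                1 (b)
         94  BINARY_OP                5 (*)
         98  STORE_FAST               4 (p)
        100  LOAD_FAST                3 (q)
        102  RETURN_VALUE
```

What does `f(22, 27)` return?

LOAD_FAST_LOAD_FAST a,b → push 22,27. Stack: [22, 27]
COMPARE_OP bool(>=) → 22 vs 27 = False. Stack: [False]
POP_JUMP_IF_FALSE → pop False; jump. Stack: []
LOAD_FAST_LOAD_FAST a,b → push 22,27. Stack: [22, 27]
BINARY_OP + → 22 + 27 = 49. Stack: [49]
LOAD_FAST_LOAD_FAST a,b → push 22,27. Stack: [49, 22, 27]
BINARY_OP % → 22 % 27 = 22. Stack: [49, 22]
BINARY_OP + → 49 + 22 = 71. Stack: [71]
STORE_FAST y → y=71. Stack: []
LOAD_FAST b → push 27. Stack: [27]
LOAD_CONST → push 12. Stack: [27, 12]
BINARY_OP | → 27 | 12 = 31. Stack: [31]
STORE_FAST q → q=31. Stack: []
LOAD_FAST_LOAD_FAST b,a → push 27,22. Stack: [27, 22]
BINARY_OP * → 27 * 22 = 594. Stack: [594]
LOAD_FAST b → push 27. Stack: [594, 27]
BINARY_OP * → 594 * 27 = 16038. Stack: [16038]
STORE_FAST p → p=16038. Stack: []
LOAD_FAST q → push 31. Stack: [31]
RETURN_VALUE → return 31.

31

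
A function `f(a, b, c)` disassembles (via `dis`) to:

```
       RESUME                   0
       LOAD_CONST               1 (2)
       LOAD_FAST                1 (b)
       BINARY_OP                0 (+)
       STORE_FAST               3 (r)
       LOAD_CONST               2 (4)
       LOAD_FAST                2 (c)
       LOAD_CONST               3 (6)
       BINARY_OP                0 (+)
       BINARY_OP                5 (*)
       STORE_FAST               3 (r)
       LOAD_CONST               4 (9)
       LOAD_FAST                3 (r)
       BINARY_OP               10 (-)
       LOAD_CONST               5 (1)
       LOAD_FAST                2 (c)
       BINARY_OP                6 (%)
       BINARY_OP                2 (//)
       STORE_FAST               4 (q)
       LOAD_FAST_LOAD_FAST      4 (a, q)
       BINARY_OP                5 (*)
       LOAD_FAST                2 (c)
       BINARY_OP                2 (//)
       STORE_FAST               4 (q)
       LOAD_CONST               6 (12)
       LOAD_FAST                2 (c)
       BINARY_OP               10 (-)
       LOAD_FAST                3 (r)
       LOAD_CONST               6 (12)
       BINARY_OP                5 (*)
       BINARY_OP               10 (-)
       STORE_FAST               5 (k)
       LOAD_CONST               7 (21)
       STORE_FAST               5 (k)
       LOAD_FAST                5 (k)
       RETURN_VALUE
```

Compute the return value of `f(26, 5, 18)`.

LOAD_CONST → push 2. Stack: [2]
LOAD_FAST b → push 5. Stack: [2, 5]
BINARY_OP + → 2 + 5 = 7. Stack: [7]
STORE_FAST r → r=7. Stack: []
LOAD_CONST → push 4. Stack: [4]
LOAD_FAST c → push 18. Stack: [4, 18]
LOAD_CONST → push 6. Stack: [4, 18, 6]
BINARY_OP + → 18 + 6 = 24. Stack: [4, 24]
BINARY_OP * → 4 * 24 = 96. Stack: [96]
STORE_FAST r → r=96. Stack: []
LOAD_CONST → push 9. Stack: [9]
LOAD_FAST r → push 96. Stack: [9, 96]
BINARY_OP - → 9 - 96 = -87. Stack: [-87]
LOAD_CONST → push 1. Stack: [-87, 1]
LOAD_FAST c → push 18. Stack: [-87, 1, 18]
BINARY_OP % → 1 % 18 = 1. Stack: [-87, 1]
BINARY_OP // → -87 // 1 = -87. Stack: [-87]
STORE_FAST q → q=-87. Stack: []
LOAD_FAST_LOAD_FAST a,q → push 26,-87. Stack: [26, -87]
BINARY_OP * → 26 * -87 = -2262. Stack: [-2262]
LOAD_FAST c → push 18. Stack: [-2262, 18]
BINARY_OP // → -2262 // 18 = -126. Stack: [-126]
STORE_FAST q → q=-126. Stack: []
LOAD_CONST → push 12. Stack: [12]
LOAD_FAST c → push 18. Stack: [12, 18]
BINARY_OP - → 12 - 18 = -6. Stack: [-6]
LOAD_FAST r → push 96. Stack: [-6, 96]
LOAD_CONST → push 12. Stack: [-6, 96, 12]
BINARY_OP * → 96 * 12 = 1152. Stack: [-6, 1152]
BINARY_OP - → -6 - 1152 = -1158. Stack: [-1158]
STORE_FAST k → k=-1158. Stack: []
LOAD_CONST → push 21. Stack: [21]
STORE_FAST k → k=21. Stack: []
LOAD_FAST k → push 21. Stack: [21]
RETURN_VALUE → return 21.

21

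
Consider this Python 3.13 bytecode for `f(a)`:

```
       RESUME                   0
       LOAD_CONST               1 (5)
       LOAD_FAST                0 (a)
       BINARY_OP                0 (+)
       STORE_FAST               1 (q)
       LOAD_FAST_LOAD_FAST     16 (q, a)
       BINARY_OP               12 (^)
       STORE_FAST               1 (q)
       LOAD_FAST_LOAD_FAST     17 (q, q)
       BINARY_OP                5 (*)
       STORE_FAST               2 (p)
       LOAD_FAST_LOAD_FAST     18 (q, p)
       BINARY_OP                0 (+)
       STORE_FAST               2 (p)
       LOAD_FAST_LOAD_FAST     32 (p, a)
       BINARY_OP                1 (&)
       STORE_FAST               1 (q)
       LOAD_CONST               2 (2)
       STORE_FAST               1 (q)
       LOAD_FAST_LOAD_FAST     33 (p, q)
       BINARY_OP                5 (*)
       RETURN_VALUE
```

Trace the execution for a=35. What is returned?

264

LOAD_CONST → push 5. Stack: [5]
LOAD_FAST a → push 35. Stack: [5, 35]
BINARY_OP + → 5 + 35 = 40. Stack: [40]
STORE_FAST q → q=40. Stack: []
LOAD_FAST_LOAD_FAST q,a → push 40,35. Stack: [40, 35]
BINARY_OP ^ → 40 ^ 35 = 11. Stack: [11]
STORE_FAST q → q=11. Stack: []
LOAD_FAST_LOAD_FAST q,q → push 11,11. Stack: [11, 11]
BINARY_OP * → 11 * 11 = 121. Stack: [121]
STORE_FAST p → p=121. Stack: []
LOAD_FAST_LOAD_FAST q,p → push 11,121. Stack: [11, 121]
BINARY_OP + → 11 + 121 = 132. Stack: [132]
STORE_FAST p → p=132. Stack: []
LOAD_FAST_LOAD_FAST p,a → push 132,35. Stack: [132, 35]
BINARY_OP & → 132 & 35 = 0. Stack: [0]
STORE_FAST q → q=0. Stack: []
LOAD_CONST → push 2. Stack: [2]
STORE_FAST q → q=2. Stack: []
LOAD_FAST_LOAD_FAST p,q → push 132,2. Stack: [132, 2]
BINARY_OP * → 132 * 2 = 264. Stack: [264]
RETURN_VALUE → return 264.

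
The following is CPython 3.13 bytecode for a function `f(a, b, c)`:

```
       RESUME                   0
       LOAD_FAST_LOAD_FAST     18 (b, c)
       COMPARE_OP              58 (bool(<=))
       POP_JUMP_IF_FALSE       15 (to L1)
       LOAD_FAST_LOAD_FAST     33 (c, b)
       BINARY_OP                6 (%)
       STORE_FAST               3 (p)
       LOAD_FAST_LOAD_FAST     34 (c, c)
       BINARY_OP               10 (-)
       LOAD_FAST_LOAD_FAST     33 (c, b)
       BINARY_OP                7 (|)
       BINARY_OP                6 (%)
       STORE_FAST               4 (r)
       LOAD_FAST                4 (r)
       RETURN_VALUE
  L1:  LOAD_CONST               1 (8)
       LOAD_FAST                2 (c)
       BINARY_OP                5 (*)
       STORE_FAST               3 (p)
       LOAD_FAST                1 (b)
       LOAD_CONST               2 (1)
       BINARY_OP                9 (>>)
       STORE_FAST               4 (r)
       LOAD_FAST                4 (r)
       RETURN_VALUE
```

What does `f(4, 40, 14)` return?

LOAD_FAST_LOAD_FAST b,c → push 40,14. Stack: [40, 14]
COMPARE_OP bool(<=) → 40 vs 14 = False. Stack: [False]
POP_JUMP_IF_FALSE → pop False; jump. Stack: []
LOAD_CONST → push 8. Stack: [8]
LOAD_FAST c → push 14. Stack: [8, 14]
BINARY_OP * → 8 * 14 = 112. Stack: [112]
STORE_FAST p → p=112. Stack: []
LOAD_FAST b → push 40. Stack: [40]
LOAD_CONST → push 1. Stack: [40, 1]
BINARY_OP >> → 40 >> 1 = 20. Stack: [20]
STORE_FAST r → r=20. Stack: []
LOAD_FAST r → push 20. Stack: [20]
RETURN_VALUE → return 20.

20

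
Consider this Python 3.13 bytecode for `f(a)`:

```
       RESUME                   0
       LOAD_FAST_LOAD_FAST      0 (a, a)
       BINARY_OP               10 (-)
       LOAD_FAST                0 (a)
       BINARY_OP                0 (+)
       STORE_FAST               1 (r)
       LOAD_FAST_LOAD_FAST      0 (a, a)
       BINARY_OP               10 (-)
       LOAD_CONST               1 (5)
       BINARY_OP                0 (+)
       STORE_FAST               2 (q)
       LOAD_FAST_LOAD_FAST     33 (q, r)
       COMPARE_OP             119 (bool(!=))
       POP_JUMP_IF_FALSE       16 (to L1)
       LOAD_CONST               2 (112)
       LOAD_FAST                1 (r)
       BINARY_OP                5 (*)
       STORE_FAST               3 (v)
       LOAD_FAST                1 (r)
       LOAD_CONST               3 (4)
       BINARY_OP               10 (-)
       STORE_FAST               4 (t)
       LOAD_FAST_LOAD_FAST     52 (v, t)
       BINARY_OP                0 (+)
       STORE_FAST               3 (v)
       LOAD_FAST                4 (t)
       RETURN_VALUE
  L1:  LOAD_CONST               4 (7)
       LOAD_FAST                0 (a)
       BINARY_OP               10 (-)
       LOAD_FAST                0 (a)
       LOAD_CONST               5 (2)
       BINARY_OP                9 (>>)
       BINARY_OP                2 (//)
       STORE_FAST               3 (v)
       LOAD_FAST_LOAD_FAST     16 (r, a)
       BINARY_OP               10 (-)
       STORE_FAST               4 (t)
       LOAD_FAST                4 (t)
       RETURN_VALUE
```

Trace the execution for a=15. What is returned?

LOAD_FAST_LOAD_FAST a,a → push 15,15. Stack: [15, 15]
BINARY_OP - → 15 - 15 = 0. Stack: [0]
LOAD_FAST a → push 15. Stack: [0, 15]
BINARY_OP + → 0 + 15 = 15. Stack: [15]
STORE_FAST r → r=15. Stack: []
LOAD_FAST_LOAD_FAST a,a → push 15,15. Stack: [15, 15]
BINARY_OP - → 15 - 15 = 0. Stack: [0]
LOAD_CONST → push 5. Stack: [0, 5]
BINARY_OP + → 0 + 5 = 5. Stack: [5]
STORE_FAST q → q=5. Stack: []
LOAD_FAST_LOAD_FAST q,r → push 5,15. Stack: [5, 15]
COMPARE_OP bool(!=) → 5 vs 15 = True. Stack: [True]
POP_JUMP_IF_FALSE → pop True; no jump. Stack: []
LOAD_CONST → push 112. Stack: [112]
LOAD_FAST r → push 15. Stack: [112, 15]
BINARY_OP * → 112 * 15 = 1680. Stack: [1680]
STORE_FAST v → v=1680. Stack: []
LOAD_FAST r → push 15. Stack: [15]
LOAD_CONST → push 4. Stack: [15, 4]
BINARY_OP - → 15 - 4 = 11. Stack: [11]
STORE_FAST t → t=11. Stack: []
LOAD_FAST_LOAD_FAST v,t → push 1680,11. Stack: [1680, 11]
BINARY_OP + → 1680 + 11 = 1691. Stack: [1691]
STORE_FAST v → v=1691. Stack: []
LOAD_FAST t → push 11. Stack: [11]
RETURN_VALUE → return 11.

11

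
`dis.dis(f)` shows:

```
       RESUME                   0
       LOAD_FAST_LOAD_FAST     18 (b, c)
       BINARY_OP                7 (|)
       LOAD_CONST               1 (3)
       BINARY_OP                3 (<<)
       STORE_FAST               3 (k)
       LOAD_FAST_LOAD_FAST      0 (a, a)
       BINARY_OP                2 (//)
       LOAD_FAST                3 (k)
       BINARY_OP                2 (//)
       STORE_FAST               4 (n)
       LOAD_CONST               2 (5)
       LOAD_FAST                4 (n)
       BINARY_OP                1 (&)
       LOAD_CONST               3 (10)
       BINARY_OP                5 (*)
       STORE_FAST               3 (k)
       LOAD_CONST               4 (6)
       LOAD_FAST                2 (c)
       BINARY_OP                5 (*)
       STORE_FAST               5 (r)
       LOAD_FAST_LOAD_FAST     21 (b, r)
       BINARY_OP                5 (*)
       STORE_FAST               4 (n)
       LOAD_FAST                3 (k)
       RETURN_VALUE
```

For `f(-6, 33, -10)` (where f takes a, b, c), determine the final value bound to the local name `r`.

LOAD_FAST_LOAD_FAST b,c → push 33,-10. Stack: [33, -10]
BINARY_OP | → 33 | -10 = -9. Stack: [-9]
LOAD_CONST → push 3. Stack: [-9, 3]
BINARY_OP << → -9 << 3 = -72. Stack: [-72]
STORE_FAST k → k=-72. Stack: []
LOAD_FAST_LOAD_FAST a,a → push -6,-6. Stack: [-6, -6]
BINARY_OP // → -6 // -6 = 1. Stack: [1]
LOAD_FAST k → push -72. Stack: [1, -72]
BINARY_OP // → 1 // -72 = -1. Stack: [-1]
STORE_FAST n → n=-1. Stack: []
LOAD_CONST → push 5. Stack: [5]
LOAD_FAST n → push -1. Stack: [5, -1]
BINARY_OP & → 5 & -1 = 5. Stack: [5]
LOAD_CONST → push 10. Stack: [5, 10]
BINARY_OP * → 5 * 10 = 50. Stack: [50]
STORE_FAST k → k=50. Stack: []
LOAD_CONST → push 6. Stack: [6]
LOAD_FAST c → push -10. Stack: [6, -10]
BINARY_OP * → 6 * -10 = -60. Stack: [-60]
STORE_FAST r → r=-60. Stack: []
LOAD_FAST_LOAD_FAST b,r → push 33,-60. Stack: [33, -60]
BINARY_OP * → 33 * -60 = -1980. Stack: [-1980]
STORE_FAST n → n=-1980. Stack: []
LOAD_FAST k → push 50. Stack: [50]
RETURN_VALUE → return 50.

-60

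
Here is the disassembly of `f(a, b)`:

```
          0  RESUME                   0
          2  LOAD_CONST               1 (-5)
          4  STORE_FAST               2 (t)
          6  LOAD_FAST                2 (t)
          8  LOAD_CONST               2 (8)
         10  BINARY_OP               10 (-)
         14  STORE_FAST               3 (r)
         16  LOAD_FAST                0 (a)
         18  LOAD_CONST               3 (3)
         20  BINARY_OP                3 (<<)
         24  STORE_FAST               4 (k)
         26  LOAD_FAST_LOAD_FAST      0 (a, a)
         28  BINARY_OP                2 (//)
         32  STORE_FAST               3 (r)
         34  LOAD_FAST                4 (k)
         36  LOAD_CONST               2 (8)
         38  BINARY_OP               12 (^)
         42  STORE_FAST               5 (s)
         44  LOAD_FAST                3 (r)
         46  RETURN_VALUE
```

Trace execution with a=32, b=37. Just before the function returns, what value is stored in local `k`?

256

LOAD_CONST → push -5. Stack: [-5]
STORE_FAST t → t=-5. Stack: []
LOAD_FAST t → push -5. Stack: [-5]
LOAD_CONST → push 8. Stack: [-5, 8]
BINARY_OP - → -5 - 8 = -13. Stack: [-13]
STORE_FAST r → r=-13. Stack: []
LOAD_FAST a → push 32. Stack: [32]
LOAD_CONST → push 3. Stack: [32, 3]
BINARY_OP << → 32 << 3 = 256. Stack: [256]
STORE_FAST k → k=256. Stack: []
LOAD_FAST_LOAD_FAST a,a → push 32,32. Stack: [32, 32]
BINARY_OP // → 32 // 32 = 1. Stack: [1]
STORE_FAST r → r=1. Stack: []
LOAD_FAST k → push 256. Stack: [256]
LOAD_CONST → push 8. Stack: [256, 8]
BINARY_OP ^ → 256 ^ 8 = 264. Stack: [264]
STORE_FAST s → s=264. Stack: []
LOAD_FAST r → push 1. Stack: [1]
RETURN_VALUE → return 1.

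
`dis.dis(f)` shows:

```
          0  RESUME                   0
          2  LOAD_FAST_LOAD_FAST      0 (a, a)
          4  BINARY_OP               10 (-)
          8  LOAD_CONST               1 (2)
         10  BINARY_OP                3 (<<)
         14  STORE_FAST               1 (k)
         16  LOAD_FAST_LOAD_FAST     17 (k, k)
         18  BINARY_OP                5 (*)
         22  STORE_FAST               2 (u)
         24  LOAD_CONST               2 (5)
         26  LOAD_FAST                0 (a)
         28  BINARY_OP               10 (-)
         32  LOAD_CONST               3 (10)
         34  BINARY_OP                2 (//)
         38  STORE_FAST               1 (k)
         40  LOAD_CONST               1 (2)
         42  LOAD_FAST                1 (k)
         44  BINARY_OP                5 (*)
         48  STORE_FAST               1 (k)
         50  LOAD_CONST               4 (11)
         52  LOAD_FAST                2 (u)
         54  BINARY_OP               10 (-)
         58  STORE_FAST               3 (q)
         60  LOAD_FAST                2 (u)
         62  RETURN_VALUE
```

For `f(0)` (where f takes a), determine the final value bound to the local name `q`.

LOAD_FAST_LOAD_FAST a,a → push 0,0. Stack: [0, 0]
BINARY_OP - → 0 - 0 = 0. Stack: [0]
LOAD_CONST → push 2. Stack: [0, 2]
BINARY_OP << → 0 << 2 = 0. Stack: [0]
STORE_FAST k → k=0. Stack: []
LOAD_FAST_LOAD_FAST k,k → push 0,0. Stack: [0, 0]
BINARY_OP * → 0 * 0 = 0. Stack: [0]
STORE_FAST u → u=0. Stack: []
LOAD_CONST → push 5. Stack: [5]
LOAD_FAST a → push 0. Stack: [5, 0]
BINARY_OP - → 5 - 0 = 5. Stack: [5]
LOAD_CONST → push 10. Stack: [5, 10]
BINARY_OP // → 5 // 10 = 0. Stack: [0]
STORE_FAST k → k=0. Stack: []
LOAD_CONST → push 2. Stack: [2]
LOAD_FAST k → push 0. Stack: [2, 0]
BINARY_OP * → 2 * 0 = 0. Stack: [0]
STORE_FAST k → k=0. Stack: []
LOAD_CONST → push 11. Stack: [11]
LOAD_FAST u → push 0. Stack: [11, 0]
BINARY_OP - → 11 - 0 = 11. Stack: [11]
STORE_FAST q → q=11. Stack: []
LOAD_FAST u → push 0. Stack: [0]
RETURN_VALUE → return 0.

11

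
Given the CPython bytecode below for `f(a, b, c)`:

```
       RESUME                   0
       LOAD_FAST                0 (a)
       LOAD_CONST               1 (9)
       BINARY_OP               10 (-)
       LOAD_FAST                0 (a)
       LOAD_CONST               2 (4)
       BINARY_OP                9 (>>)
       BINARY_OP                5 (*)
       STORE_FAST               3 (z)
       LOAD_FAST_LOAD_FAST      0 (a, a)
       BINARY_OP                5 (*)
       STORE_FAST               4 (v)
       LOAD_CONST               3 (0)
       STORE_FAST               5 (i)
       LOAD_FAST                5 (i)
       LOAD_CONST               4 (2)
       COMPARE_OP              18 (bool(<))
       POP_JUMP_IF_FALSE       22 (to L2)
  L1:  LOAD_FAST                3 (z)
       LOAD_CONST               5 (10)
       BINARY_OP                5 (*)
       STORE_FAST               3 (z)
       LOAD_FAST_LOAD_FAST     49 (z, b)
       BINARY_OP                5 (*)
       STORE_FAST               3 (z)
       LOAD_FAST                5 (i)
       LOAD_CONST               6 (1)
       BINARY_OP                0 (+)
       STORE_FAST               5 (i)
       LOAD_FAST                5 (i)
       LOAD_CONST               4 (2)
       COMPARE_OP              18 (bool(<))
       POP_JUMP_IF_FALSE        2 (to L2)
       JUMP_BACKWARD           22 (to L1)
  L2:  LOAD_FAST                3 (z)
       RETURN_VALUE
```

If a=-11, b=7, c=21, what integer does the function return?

98000

LOAD_FAST a → push -11. Stack: [-11]
LOAD_CONST → push 9. Stack: [-11, 9]
BINARY_OP - → -11 - 9 = -20. Stack: [-20]
LOAD_FAST a → push -11. Stack: [-20, -11]
LOAD_CONST → push 4. Stack: [-20, -11, 4]
BINARY_OP >> → -11 >> 4 = -1. Stack: [-20, -1]
BINARY_OP * → -20 * -1 = 20. Stack: [20]
STORE_FAST z → z=20. Stack: []
LOAD_FAST_LOAD_FAST a,a → push -11,-11. Stack: [-11, -11]
BINARY_OP * → -11 * -11 = 121. Stack: [121]
STORE_FAST v → v=121. Stack: []
LOAD_CONST → push 0. Stack: [0]
STORE_FAST i → i=0. Stack: []
LOAD_FAST i → push 0. Stack: [0]
LOAD_CONST → push 2. Stack: [0, 2]
COMPARE_OP bool(<) → 0 vs 2 = True. Stack: [True]
POP_JUMP_IF_FALSE → pop True; no jump. Stack: []
LOAD_FAST z → push 20. Stack: [20]
LOAD_CONST → push 10. Stack: [20, 10]
BINARY_OP * → 20 * 10 = 200. Stack: [200]
STORE_FAST z → z=200. Stack: []
LOAD_FAST_LOAD_FAST z,b → push 200,7. Stack: [200, 7]
BINARY_OP * → 200 * 7 = 1400. Stack: [1400]
STORE_FAST z → z=1400. Stack: []
LOAD_FAST i → push 0. Stack: [0]
LOAD_CONST → push 1. Stack: [0, 1]
BINARY_OP + → 0 + 1 = 1. Stack: [1]
STORE_FAST i → i=1. Stack: []
LOAD_FAST i → push 1. Stack: [1]
LOAD_CONST → push 2. Stack: [1, 2]
COMPARE_OP bool(<) → 1 vs 2 = True. Stack: [True]
POP_JUMP_IF_FALSE → pop True; no jump. Stack: []
LOAD_FAST z → push 1400. Stack: [1400]
LOAD_CONST → push 10. Stack: [1400, 10]
BINARY_OP * → 1400 * 10 = 14000. Stack: [14000]
STORE_FAST z → z=14000. Stack: []
LOAD_FAST_LOAD_FAST z,b → push 14000,7. Stack: [14000, 7]
BINARY_OP * → 14000 * 7 = 98000. Stack: [98000]
STORE_FAST z → z=98000. Stack: []
LOAD_FAST i → push 1. Stack: [1]
LOAD_CONST → push 1. Stack: [1, 1]
BINARY_OP + → 1 + 1 = 2. Stack: [2]
STORE_FAST i → i=2. Stack: []
LOAD_FAST i → push 2. Stack: [2]
LOAD_CONST → push 2. Stack: [2, 2]
COMPARE_OP bool(<) → 2 vs 2 = False. Stack: [False]
POP_JUMP_IF_FALSE → pop False; jump. Stack: []
LOAD_FAST z → push 98000. Stack: [98000]
RETURN_VALUE → return 98000.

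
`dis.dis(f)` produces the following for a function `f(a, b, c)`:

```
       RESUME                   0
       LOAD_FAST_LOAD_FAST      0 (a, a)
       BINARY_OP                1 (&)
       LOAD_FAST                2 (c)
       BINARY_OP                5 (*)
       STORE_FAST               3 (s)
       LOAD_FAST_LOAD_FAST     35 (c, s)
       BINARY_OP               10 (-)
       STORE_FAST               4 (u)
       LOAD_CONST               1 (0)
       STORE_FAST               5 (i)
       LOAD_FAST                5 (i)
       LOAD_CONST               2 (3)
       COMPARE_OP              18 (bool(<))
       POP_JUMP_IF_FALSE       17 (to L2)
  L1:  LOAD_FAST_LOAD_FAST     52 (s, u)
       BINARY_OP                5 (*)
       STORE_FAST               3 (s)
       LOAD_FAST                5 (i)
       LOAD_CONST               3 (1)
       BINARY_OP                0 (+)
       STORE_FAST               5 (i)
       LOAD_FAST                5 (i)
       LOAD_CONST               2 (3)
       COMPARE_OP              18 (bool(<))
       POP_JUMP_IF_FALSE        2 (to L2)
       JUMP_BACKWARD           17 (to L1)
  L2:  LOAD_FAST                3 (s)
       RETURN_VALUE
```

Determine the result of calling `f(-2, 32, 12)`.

-1119744

LOAD_FAST_LOAD_FAST a,a → push -2,-2. Stack: [-2, -2]
BINARY_OP & → -2 & -2 = -2. Stack: [-2]
LOAD_FAST c → push 12. Stack: [-2, 12]
BINARY_OP * → -2 * 12 = -24. Stack: [-24]
STORE_FAST s → s=-24. Stack: []
LOAD_FAST_LOAD_FAST c,s → push 12,-24. Stack: [12, -24]
BINARY_OP - → 12 - -24 = 36. Stack: [36]
STORE_FAST u → u=36. Stack: []
LOAD_CONST → push 0. Stack: [0]
STORE_FAST i → i=0. Stack: []
LOAD_FAST i → push 0. Stack: [0]
LOAD_CONST → push 3. Stack: [0, 3]
COMPARE_OP bool(<) → 0 vs 3 = True. Stack: [True]
POP_JUMP_IF_FALSE → pop True; no jump. Stack: []
LOAD_FAST_LOAD_FAST s,u → push -24,36. Stack: [-24, 36]
BINARY_OP * → -24 * 36 = -864. Stack: [-864]
STORE_FAST s → s=-864. Stack: []
LOAD_FAST i → push 0. Stack: [0]
LOAD_CONST → push 1. Stack: [0, 1]
BINARY_OP + → 0 + 1 = 1. Stack: [1]
STORE_FAST i → i=1. Stack: []
LOAD_FAST i → push 1. Stack: [1]
LOAD_CONST → push 3. Stack: [1, 3]
COMPARE_OP bool(<) → 1 vs 3 = True. Stack: [True]
POP_JUMP_IF_FALSE → pop True; no jump. Stack: []
LOAD_FAST_LOAD_FAST s,u → push -864,36. Stack: [-864, 36]
BINARY_OP * → -864 * 36 = -31104. Stack: [-31104]
STORE_FAST s → s=-31104. Stack: []
LOAD_FAST i → push 1. Stack: [1]
LOAD_CONST → push 1. Stack: [1, 1]
BINARY_OP + → 1 + 1 = 2. Stack: [2]
STORE_FAST i → i=2. Stack: []
LOAD_FAST i → push 2. Stack: [2]
LOAD_CONST → push 3. Stack: [2, 3]
COMPARE_OP bool(<) → 2 vs 3 = True. Stack: [True]
POP_JUMP_IF_FALSE → pop True; no jump. Stack: []
LOAD_FAST_LOAD_FAST s,u → push -31104,36. Stack: [-31104, 36]
BINARY_OP * → -31104 * 36 = -1119744. Stack: [-1119744]
STORE_FAST s → s=-1119744. Stack: []
LOAD_FAST i → push 2. Stack: [2]
LOAD_CONST → push 1. Stack: [2, 1]
BINARY_OP + → 2 + 1 = 3. Stack: [3]
STORE_FAST i → i=3. Stack: []
LOAD_FAST i → push 3. Stack: [3]
LOAD_CONST → push 3. Stack: [3, 3]
COMPARE_OP bool(<) → 3 vs 3 = False. Stack: [False]
POP_JUMP_IF_FALSE → pop False; jump. Stack: []
LOAD_FAST s → push -1119744. Stack: [-1119744]
RETURN_VALUE → return -1119744.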